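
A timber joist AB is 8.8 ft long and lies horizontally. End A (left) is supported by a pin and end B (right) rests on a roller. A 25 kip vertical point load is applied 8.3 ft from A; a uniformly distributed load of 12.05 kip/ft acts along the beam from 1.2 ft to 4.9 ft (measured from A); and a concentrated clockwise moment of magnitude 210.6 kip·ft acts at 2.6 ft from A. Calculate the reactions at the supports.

A_x = 0, A_y = 6.621 kip, B_y = 62.96 kip

Resultant of the distributed load: 12.05 × 3.7 = 44.585 kip at 3.05 ft from A.
ΣM about A: B_y·8.8 − 25·8.3 − (12.05·3.7)·3.05 − 210.6 = 0 → B_y = 554.08425/8.8 = 62.9641 ≈ 62.96 kip.
ΣF_y = 0: A_y + 62.9641 − 25 − 12.05·3.7 = 0 → A_y = 6.621 kip.
ΣF_x = 0: no horizontal applied forces, so A_x = 0.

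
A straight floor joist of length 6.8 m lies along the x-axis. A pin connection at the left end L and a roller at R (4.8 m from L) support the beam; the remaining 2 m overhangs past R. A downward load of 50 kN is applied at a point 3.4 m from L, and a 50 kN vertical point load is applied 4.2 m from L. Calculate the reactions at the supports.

L_x = 0, L_y = 20.83 kN, R_y = 79.17 kN

Moments about L: R_y·4.8 − 50·3.4 − 50·4.2 = 0 → R_y = 380/4.8 = 79.1667 ≈ 79.17 kN.
ΣF_y = 0: L_y + 79.1667 − 50 − 50 = 0 → L_y = 20.83 kN.
ΣF_x = 0: no horizontal applied forces, so L_x = 0.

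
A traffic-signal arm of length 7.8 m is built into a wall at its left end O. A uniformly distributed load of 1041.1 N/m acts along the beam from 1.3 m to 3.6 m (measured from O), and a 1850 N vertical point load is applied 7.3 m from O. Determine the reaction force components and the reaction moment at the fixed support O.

Resultant of the distributed load: 1041.1 × 2.3 = 2394.53 N at 2.45 m from O.
ΣF_x = 0: O_x = 0.
ΣF_y = 0: O_y − 1041.1·2.3 − 1850 = 0 → O_y = 4245 N.
ΣM about O: M_O − (1041.1·2.3)·2.45 − 1850·7.3 = 0 → M_O = 19370 N·m.

O_x = 0, O_y = 4245 N, M_O = 19370 N·m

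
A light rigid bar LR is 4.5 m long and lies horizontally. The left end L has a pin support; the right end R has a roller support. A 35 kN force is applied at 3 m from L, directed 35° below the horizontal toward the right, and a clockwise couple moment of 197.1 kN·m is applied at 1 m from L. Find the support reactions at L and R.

L_x = -28.67 kN, L_y = -37.11 kN, R_y = 57.18 kN

Taking moments about L: R_y·4.5 − 35·sin35°·3 − 197.1 = 0 → R_y = 257.326/4.5 = 57.1836 ≈ 57.18 kN.
ΣF_y = 0: L_y + 57.1836 − 35·sin35° = 0 → L_y = -37.11 kN.
ΣF_x = 0: L_x + 35·cos35° = 0 → L_x = -28.67 kN.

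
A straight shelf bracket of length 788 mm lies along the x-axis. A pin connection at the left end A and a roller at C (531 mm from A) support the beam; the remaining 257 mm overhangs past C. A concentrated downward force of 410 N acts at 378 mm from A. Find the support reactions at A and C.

ΣM about A: C_y·531 − 410·378 = 0 → C_y = 154980/531 = 291.864 ≈ 291.9 N.
ΣF_y = 0: A_y + 291.864 − 410 = 0 → A_y = 118.1 N.
ΣF_x = 0: no horizontal applied forces, so A_x = 0.

A_x = 0, A_y = 118.1 N, C_y = 291.9 N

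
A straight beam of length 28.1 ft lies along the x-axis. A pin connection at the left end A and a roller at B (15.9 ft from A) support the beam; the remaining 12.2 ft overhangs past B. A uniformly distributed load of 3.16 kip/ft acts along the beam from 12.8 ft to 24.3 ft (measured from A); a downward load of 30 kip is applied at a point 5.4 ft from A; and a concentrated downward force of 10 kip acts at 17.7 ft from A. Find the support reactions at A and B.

A_x = 0, A_y = 12.62 kip, B_y = 63.72 kip

Resultant of the distributed load: 3.16 × 11.5 = 36.34 kip at 18.55 ft from A.
Moments about A: B_y·15.9 − (3.16·11.5)·18.55 − 30·5.4 − 10·17.7 = 0 → B_y = 1013.107/15.9 = 63.7174 ≈ 63.72 kip.
ΣF_y = 0: A_y + 63.7174 − 3.16·11.5 − 30 − 10 = 0 → A_y = 12.62 kip.
ΣF_x = 0: no horizontal applied forces, so A_x = 0.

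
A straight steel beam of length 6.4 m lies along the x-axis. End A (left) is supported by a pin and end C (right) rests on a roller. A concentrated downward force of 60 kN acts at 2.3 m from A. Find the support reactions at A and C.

Taking moments about A: C_y·6.4 − 60·2.3 = 0 → C_y = 138/6.4 = 21.5625 ≈ 21.56 kN.
ΣF_y = 0: A_y + 21.5625 − 60 = 0 → A_y = 38.44 kN.
ΣF_x = 0: no horizontal applied forces, so A_x = 0.

A_x = 0, A_y = 38.44 kN, C_y = 21.56 kN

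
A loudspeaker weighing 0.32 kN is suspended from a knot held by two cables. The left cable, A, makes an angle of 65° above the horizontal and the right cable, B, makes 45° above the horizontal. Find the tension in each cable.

ΣF_x = 0: −T_A·cos65° + T_B·cos45° = 0 → T_B = 0.597672·T_A.
ΣF_y = 0: T_A·sin65° + T_B·sin45° = 0.32.
Substitute: T_A·(0.906308 + 0.597672·0.707107) = 0.32 → T_A = 0.240796 ≈ 0.2408 kN.
Then T_B = 0.597672 × 0.240796 = 0.1439 kN.

T_A = 0.2408 kN, T_B = 0.1439 kN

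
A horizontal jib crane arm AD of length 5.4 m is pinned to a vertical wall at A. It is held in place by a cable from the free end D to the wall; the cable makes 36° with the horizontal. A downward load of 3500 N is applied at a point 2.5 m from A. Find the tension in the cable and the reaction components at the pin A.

T = 2757 N, A_x = 2230 N, A_y = 1880 N

ΣM about A: T·sin36°·5.4 − 3500·2.5 = 0 → T = 8750/(5.4·0.587785) = 2756.74 ≈ 2757 N.
ΣF_x = 0: A_x − T·cos36° = 0 → A_x = 2756.74 × 0.809017 = 2230 N.
ΣF_y = 0: A_y + T·sin36° − 3500 = 0 → A_y = 3500 − 2756.74 × 0.587785 = 1880 N.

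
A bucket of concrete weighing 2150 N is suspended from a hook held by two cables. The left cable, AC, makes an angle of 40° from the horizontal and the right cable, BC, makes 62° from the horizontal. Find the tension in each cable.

ΣF_x = 0: −T_AC·cos40° + T_BC·cos62° = 0 → T_BC = 1.63172·T_AC.
ΣF_y = 0: T_AC·sin40° + T_BC·sin62° = 2150.
Substitute: T_AC·(0.642788 + 1.63172·0.882948) = 2150 → T_AC = 1031.91 ≈ 1032 N.
Then T_BC = 1.63172 × 1031.91 = 1684 N.

T_AC = 1032 N, T_BC = 1684 N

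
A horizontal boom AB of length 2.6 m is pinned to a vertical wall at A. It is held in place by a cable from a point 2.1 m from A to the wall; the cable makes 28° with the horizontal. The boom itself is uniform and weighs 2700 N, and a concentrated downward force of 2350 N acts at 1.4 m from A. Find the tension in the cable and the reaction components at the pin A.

ΣM about A: T·sin28°·2.1 − 2700·1.3 − 2350·1.4 = 0 → T = 6800/(2.1·0.469472) = 6897.31 ≈ 6897 N.
ΣF_x = 0: A_x − T·cos28° = 0 → A_x = 6897.31 × 0.882948 = 6090 N.
ΣF_y = 0: A_y + T·sin28° − 2700 − 2350 = 0 → A_y = 5050 − 6897.31 × 0.469472 = 1812 N.

T = 6897 N, A_x = 6090 N, A_y = 1812 N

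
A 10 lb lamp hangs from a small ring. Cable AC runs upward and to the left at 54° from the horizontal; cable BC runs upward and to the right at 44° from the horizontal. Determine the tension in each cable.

ΣF_x = 0: −T_AC·cos54° + T_BC·cos44° = 0 → T_BC = 0.817118·T_AC.
ΣF_y = 0: T_AC·sin54° + T_BC·sin44° = 10.
Substitute: T_AC·(0.809017 + 0.817118·0.694658) = 10 → T_AC = 7.26409 ≈ 7.264 lb.
Then T_BC = 0.817118 × 7.26409 = 5.936 lb.

T_AC = 7.264 lb, T_BC = 5.936 lb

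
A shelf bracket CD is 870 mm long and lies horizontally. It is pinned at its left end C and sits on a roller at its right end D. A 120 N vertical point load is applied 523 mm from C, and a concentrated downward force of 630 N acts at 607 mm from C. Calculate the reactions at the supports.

C_x = 0, C_y = 238.3 N, D_y = 511.7 N

ΣM about C: D_y·870 − 120·523 − 630·607 = 0 → D_y = 445170/870 = 511.69 ≈ 511.7 N.
ΣF_y = 0: C_y + 511.69 − 120 − 630 = 0 → C_y = 238.3 N.
ΣF_x = 0: no horizontal applied forces, so C_x = 0.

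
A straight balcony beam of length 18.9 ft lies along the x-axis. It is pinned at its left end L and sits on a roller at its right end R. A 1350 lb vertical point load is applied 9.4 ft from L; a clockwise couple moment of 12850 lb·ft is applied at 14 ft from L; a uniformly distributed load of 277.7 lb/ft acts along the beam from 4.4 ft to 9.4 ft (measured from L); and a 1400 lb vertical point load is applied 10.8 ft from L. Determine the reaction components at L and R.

Resultant of the distributed load: 277.7 × 5 = 1388.5 lb at 6.9 ft from L.
Moments about L: R_y·18.9 − 1350·9.4 − 12850 − (277.7·5)·6.9 − 1400·10.8 = 0 → R_y = 50240.65/18.9 = 2658.24 ≈ 2658 lb.
ΣF_y = 0: L_y + 2658.24 − 1350 − 277.7·5 − 1400 = 0 → L_y = 1480 lb.
ΣF_x = 0: no horizontal applied forces, so L_x = 0.

L_x = 0, L_y = 1480 lb, R_y = 2658 lb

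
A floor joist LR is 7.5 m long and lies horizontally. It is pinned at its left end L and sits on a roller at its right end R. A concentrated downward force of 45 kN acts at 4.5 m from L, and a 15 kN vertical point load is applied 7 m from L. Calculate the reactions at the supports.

L_x = 0, L_y = 19.00 kN, R_y = 41.00 kN

ΣM about L: R_y·7.5 − 45·4.5 − 15·7 = 0 → R_y = 307.5/7.5 = 41.00 kN.
ΣF_y = 0: L_y + 41 − 45 − 15 = 0 → L_y = 19.00 kN.
ΣF_x = 0: no horizontal applied forces, so L_x = 0.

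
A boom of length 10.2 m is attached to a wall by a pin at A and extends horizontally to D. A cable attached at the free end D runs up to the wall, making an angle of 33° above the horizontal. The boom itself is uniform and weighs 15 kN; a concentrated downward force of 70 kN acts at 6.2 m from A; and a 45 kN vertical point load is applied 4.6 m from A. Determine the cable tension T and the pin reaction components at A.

T = 129.2 kN, A_x = 108.3 kN, A_y = 59.66 kN

ΣM about A: T·sin33°·10.2 − 15·5.1 − 70·6.2 − 45·4.6 = 0 → T = 717.5/(10.2·0.544639) = 129.156 ≈ 129.2 kN.
ΣF_x = 0: A_x − T·cos33° = 0 → A_x = 129.156 × 0.838671 = 108.3 kN.
ΣF_y = 0: A_y + T·sin33° − 15 − 70 − 45 = 0 → A_y = 130 − 129.156 × 0.544639 = 59.66 kN.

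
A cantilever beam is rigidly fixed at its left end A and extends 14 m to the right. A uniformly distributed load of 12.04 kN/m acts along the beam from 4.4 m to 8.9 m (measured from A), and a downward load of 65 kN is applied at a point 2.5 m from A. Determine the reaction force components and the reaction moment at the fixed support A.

Resultant of the distributed load: 12.04 × 4.5 = 54.18 kN at 6.65 m from A.
ΣF_x = 0: A_x = 0.
ΣF_y = 0: A_y − 12.04·4.5 − 65 = 0 → A_y = 119.2 kN.
ΣM about A: M_A − (12.04·4.5)·6.65 − 65·2.5 = 0 → M_A = 522.8 kN·m.

A_x = 0, A_y = 119.2 kN, M_A = 522.8 kN·m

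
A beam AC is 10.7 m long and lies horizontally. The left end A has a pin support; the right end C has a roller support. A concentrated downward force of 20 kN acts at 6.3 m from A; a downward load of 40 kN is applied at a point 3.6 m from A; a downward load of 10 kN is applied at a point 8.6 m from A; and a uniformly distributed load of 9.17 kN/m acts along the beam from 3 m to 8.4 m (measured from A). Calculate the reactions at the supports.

Resultant of the distributed load: 9.17 × 5.4 = 49.518 kN at 5.7 m from A.
ΣM about A: C_y·10.7 − 20·6.3 − 40·3.6 − 10·8.6 − (9.17·5.4)·5.7 = 0 → C_y = 638.2526/10.7 = 59.6498 ≈ 59.65 kN.
ΣF_y = 0: A_y + 59.6498 − 20 − 40 − 10 − 9.17·5.4 = 0 → A_y = 59.87 kN.
ΣF_x = 0: no horizontal applied forces, so A_x = 0.

A_x = 0, A_y = 59.87 kN, C_y = 59.65 kN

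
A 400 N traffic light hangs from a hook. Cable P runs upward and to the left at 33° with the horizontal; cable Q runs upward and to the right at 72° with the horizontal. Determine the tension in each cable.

ΣF_x = 0: −T_P·cos33° + T_Q·cos72° = 0 → T_Q = 2.71399·T_P.
ΣF_y = 0: T_P·sin33° + T_Q·sin72° = 400.
Substitute: T_P·(0.544639 + 2.71399·0.951057) = 400 → T_P = 127.967 ≈ 128.0 N.
Then T_Q = 2.71399 × 127.967 = 347.3 N.

T_P = 128.0 N, T_Q = 347.3 N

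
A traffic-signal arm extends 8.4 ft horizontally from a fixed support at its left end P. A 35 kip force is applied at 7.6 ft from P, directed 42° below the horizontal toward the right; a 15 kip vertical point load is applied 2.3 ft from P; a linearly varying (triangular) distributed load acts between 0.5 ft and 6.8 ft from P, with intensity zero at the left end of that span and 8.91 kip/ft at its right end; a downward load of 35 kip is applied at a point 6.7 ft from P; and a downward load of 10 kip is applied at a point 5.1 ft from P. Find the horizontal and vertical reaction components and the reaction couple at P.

Resultant of the triangular load: ½ × 8.91 × 6.3 = 28.0665 kip, acting at 4.7 ft from P (one-third of the span from the peak).
ΣF_x = 0: P_x + 35·cos42° = 0 → P_x = -26.01 kip.
ΣF_y = 0: P_y − 35·sin42° − 15 − ½·8.91·6.3 − 35 − 10 = 0 → P_y = 111.5 kip.
ΣM about P: M_P − 35·sin42°·7.6 − 15·2.3 − (½·8.91·6.3)·4.7 − 35·6.7 − 10·5.1 = 0 → M_P = 629.9 kip·ft.

P_x = -26.01 kip, P_y = 111.5 kip, M_P = 629.9 kip·ft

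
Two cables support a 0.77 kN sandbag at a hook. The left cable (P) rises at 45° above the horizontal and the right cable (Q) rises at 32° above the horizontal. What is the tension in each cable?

T_P = 0.6702 kN, T_Q = 0.5588 kN

ΣF_x = 0: −T_P·cos45° + T_Q·cos32° = 0 → T_Q = 0.833805·T_P.
ΣF_y = 0: T_P·sin45° + T_Q·sin32° = 0.77.
Substitute: T_P·(0.707107 + 0.833805·0.529919) = 0.77 → T_P = 0.670174 ≈ 0.6702 kN.
Then T_Q = 0.833805 × 0.670174 = 0.5588 kN.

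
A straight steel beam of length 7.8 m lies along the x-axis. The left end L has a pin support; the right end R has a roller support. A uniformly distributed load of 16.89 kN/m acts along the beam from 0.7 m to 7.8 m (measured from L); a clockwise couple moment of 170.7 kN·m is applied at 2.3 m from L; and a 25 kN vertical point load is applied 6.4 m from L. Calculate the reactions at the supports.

Resultant of the distributed load: 16.89 × 7.1 = 119.919 kN at 4.25 m from L.
Moments about L: R_y·7.8 − (16.89·7.1)·4.25 − 170.7 − 25·6.4 = 0 → R_y = 840.35575/7.8 = 107.738 ≈ 107.7 kN.
ΣF_y = 0: L_y + 107.738 − 16.89·7.1 − 25 = 0 → L_y = 37.18 kN.
ΣF_x = 0: no horizontal applied forces, so L_x = 0.

L_x = 0, L_y = 37.18 kN, R_y = 107.7 kN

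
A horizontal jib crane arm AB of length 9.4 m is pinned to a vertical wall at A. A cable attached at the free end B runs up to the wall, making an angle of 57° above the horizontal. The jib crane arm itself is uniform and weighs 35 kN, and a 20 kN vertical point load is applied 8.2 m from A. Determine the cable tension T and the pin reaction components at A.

ΣM about A: T·sin57°·9.4 − 35·4.7 − 20·8.2 = 0 → T = 328.5/(9.4·0.838671) = 41.6693 ≈ 41.67 kN.
ΣF_x = 0: A_x − T·cos57° = 0 → A_x = 41.6693 × 0.544639 = 22.69 kN.
ΣF_y = 0: A_y + T·sin57° − 35 − 20 = 0 → A_y = 55 − 41.6693 × 0.838671 = 20.05 kN.

T = 41.67 kN, A_x = 22.69 kN, A_y = 20.05 kN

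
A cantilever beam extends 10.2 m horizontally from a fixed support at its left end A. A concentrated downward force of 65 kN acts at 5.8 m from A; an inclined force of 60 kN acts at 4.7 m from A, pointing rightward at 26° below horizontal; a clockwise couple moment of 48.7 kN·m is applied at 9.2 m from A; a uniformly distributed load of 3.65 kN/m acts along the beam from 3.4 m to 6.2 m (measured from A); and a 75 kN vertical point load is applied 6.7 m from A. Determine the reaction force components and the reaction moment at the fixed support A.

Resultant of the distributed load: 3.65 × 2.8 = 10.22 kN at 4.8 m from A.
ΣF_x = 0: A_x + 60·cos26° = 0 → A_x = -53.93 kN.
ΣF_y = 0: A_y − 65 − 60·sin26° − 3.65·2.8 − 75 = 0 → A_y = 176.5 kN.
ΣM about A: M_A − 65·5.8 − 60·sin26°·4.7 − 48.7 − (3.65·2.8)·4.8 − 75·6.7 = 0 → M_A = 1101 kN·m.

A_x = -53.93 kN, A_y = 176.5 kN, M_A = 1101 kN·m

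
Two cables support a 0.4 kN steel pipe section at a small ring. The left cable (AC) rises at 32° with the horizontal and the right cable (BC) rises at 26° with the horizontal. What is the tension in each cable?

T_AC = 0.4239 kN, T_BC = 0.4000 kN

ΣF_x = 0: −T_AC·cos32° + T_BC·cos26° = 0 → T_BC = 0.94354·T_AC.
ΣF_y = 0: T_AC·sin32° + T_BC·sin26° = 0.4.
Substitute: T_AC·(0.529919 + 0.94354·0.438371) = 0.4 → T_AC = 0.423936 ≈ 0.4239 kN.
Then T_BC = 0.94354 × 0.423936 = 0.4000 kN.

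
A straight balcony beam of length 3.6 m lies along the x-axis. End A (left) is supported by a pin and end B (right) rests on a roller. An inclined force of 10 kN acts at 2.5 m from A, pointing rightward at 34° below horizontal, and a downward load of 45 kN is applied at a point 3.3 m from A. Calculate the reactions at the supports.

ΣM about A: B_y·3.6 − 10·sin34°·2.5 − 45·3.3 = 0 → B_y = 162.48/3.6 = 45.1333 ≈ 45.13 kN.
ΣF_y = 0: A_y + 45.1333 − 10·sin34° − 45 = 0 → A_y = 5.459 kN.
ΣF_x = 0: A_x + 10·cos34° = 0 → A_x = -8.290 kN.

A_x = -8.290 kN, A_y = 5.459 kN, B_y = 45.13 kN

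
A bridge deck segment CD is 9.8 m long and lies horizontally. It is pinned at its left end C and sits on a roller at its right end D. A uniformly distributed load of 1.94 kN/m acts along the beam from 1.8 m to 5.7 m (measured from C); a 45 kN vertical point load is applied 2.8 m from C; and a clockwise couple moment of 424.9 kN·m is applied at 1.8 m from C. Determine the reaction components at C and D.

C_x = 0, C_y = -6.543 kN, D_y = 59.11 kN

Resultant of the distributed load: 1.94 × 3.9 = 7.566 kN at 3.75 m from C.
Moments about C: D_y·9.8 − (1.94·3.9)·3.75 − 45·2.8 − 424.9 = 0 → D_y = 579.2725/9.8 = 59.1094 ≈ 59.11 kN.
ΣF_y = 0: C_y + 59.1094 − 1.94·3.9 − 45 = 0 → C_y = -6.543 kN.
ΣF_x = 0: no horizontal applied forces, so C_x = 0.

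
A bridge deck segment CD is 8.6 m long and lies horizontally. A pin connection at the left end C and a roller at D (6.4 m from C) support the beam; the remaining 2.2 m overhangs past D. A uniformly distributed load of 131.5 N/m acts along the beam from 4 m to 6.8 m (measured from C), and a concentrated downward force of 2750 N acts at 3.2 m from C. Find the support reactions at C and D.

C_x = 0, C_y = 1433 N, D_y = 1686 N

Resultant of the distributed load: 131.5 × 2.8 = 368.2 N at 5.4 m from C.
ΣM about C: D_y·6.4 − (131.5·2.8)·5.4 − 2750·3.2 = 0 → D_y = 10788.28/6.4 = 1685.67 ≈ 1686 N.
ΣF_y = 0: C_y + 1685.67 − 131.5·2.8 − 2750 = 0 → C_y = 1433 N.
ΣF_x = 0: no horizontal applied forces, so C_x = 0.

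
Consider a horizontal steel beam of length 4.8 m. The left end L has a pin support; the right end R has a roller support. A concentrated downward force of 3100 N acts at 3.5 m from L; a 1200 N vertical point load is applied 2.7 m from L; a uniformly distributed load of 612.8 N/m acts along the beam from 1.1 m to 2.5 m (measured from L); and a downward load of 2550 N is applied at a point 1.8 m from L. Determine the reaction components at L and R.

Resultant of the distributed load: 612.8 × 1.4 = 857.92 N at 1.8 m from L.
Taking moments about L: R_y·4.8 − 3100·3.5 − 1200·2.7 − (612.8·1.4)·1.8 − 2550·1.8 = 0 → R_y = 20224.256/4.8 = 4213.39 ≈ 4213 N.
ΣF_y = 0: L_y + 4213.39 − 3100 − 1200 − 612.8·1.4 − 2550 = 0 → L_y = 3495 N.
ΣF_x = 0: no horizontal applied forces, so L_x = 0.

L_x = 0, L_y = 3495 N, R_y = 4213 N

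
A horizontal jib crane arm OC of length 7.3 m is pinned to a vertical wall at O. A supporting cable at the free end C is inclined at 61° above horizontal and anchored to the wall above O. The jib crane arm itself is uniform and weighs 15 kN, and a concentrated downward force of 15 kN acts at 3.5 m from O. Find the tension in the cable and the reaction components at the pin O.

T = 16.80 kN, O_x = 8.144 kN, O_y = 15.31 kN

ΣM about O: T·sin61°·7.3 − 15·3.65 − 15·3.5 = 0 → T = 107.25/(7.3·0.87462) = 16.7979 ≈ 16.80 kN.
ΣF_x = 0: O_x − T·cos61° = 0 → O_x = 16.7979 × 0.48481 = 8.144 kN.
ΣF_y = 0: O_y + T·sin61° − 15 − 15 = 0 → O_y = 30 − 16.7979 × 0.87462 = 15.31 kN.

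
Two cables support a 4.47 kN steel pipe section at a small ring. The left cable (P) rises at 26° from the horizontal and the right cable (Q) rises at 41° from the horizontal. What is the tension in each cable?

T_P = 3.665 kN, T_Q = 4.365 kN

ΣF_x = 0: −T_P·cos26° + T_Q·cos41° = 0 → T_Q = 1.19091·T_P.
ΣF_y = 0: T_P·sin26° + T_Q·sin41° = 4.47.
Substitute: T_P·(0.438371 + 1.19091·0.656059) = 4.47 → T_P = 3.6649 ≈ 3.665 kN.
Then T_Q = 1.19091 × 3.6649 = 4.365 kN.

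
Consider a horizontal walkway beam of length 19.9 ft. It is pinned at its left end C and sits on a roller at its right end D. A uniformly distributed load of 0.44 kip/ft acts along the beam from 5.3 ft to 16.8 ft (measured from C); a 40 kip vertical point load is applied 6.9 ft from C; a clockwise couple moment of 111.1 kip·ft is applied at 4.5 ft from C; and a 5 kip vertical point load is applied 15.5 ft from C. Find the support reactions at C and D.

Resultant of the distributed load: 0.44 × 11.5 = 5.06 kip at 11.05 ft from C.
Taking moments about C: D_y·19.9 − (0.44·11.5)·11.05 − 40·6.9 − 111.1 − 5·15.5 = 0 → D_y = 520.513/19.9 = 26.1564 ≈ 26.16 kip.
ΣF_y = 0: C_y + 26.1564 − 0.44·11.5 − 40 − 5 = 0 → C_y = 23.90 kip.
ΣF_x = 0: no horizontal applied forces, so C_x = 0.

C_x = 0, C_y = 23.90 kip, D_y = 26.16 kip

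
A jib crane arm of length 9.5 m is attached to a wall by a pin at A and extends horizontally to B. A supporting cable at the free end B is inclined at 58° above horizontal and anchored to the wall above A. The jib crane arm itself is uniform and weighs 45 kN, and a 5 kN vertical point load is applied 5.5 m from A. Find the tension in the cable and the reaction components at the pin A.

ΣM about A: T·sin58°·9.5 − 45·4.75 − 5·5.5 = 0 → T = 241.25/(9.5·0.848048) = 29.9449 ≈ 29.94 kN.
ΣF_x = 0: A_x − T·cos58° = 0 → A_x = 29.9449 × 0.529919 = 15.87 kN.
ΣF_y = 0: A_y + T·sin58° − 45 − 5 = 0 → A_y = 50 − 29.9449 × 0.848048 = 24.61 kN.

T = 29.94 kN, A_x = 15.87 kN, A_y = 24.61 kN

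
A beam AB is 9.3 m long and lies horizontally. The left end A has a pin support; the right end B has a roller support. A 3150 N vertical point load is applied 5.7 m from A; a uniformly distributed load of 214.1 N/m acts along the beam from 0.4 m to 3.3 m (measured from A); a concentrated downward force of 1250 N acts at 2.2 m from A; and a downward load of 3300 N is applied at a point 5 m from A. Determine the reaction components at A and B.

Resultant of the distributed load: 214.1 × 2.9 = 620.89 N at 1.85 m from A.
ΣM about A: B_y·9.3 − 3150·5.7 − (214.1·2.9)·1.85 − 1250·2.2 − 3300·5 = 0 → B_y = 38353.6465/9.3 = 4124.05 ≈ 4124 N.
ΣF_y = 0: A_y + 4124.05 − 3150 − 214.1·2.9 − 1250 − 3300 = 0 → A_y = 4197 N.
ΣF_x = 0: no horizontal applied forces, so A_x = 0.

A_x = 0, A_y = 4197 N, B_y = 4124 N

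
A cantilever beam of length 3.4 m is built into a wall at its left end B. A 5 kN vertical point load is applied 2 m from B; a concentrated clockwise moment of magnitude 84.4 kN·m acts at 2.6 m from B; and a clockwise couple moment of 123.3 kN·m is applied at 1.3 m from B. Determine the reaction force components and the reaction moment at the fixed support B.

ΣF_x = 0: B_x = 0.
ΣF_y = 0: B_y − 5 = 0 → B_y = 5.000 kN.
ΣM about B: M_B − 5·2 − 84.4 − 123.3 = 0 → M_B = 217.7 kN·m.

B_x = 0, B_y = 5.000 kN, M_B = 217.7 kN·m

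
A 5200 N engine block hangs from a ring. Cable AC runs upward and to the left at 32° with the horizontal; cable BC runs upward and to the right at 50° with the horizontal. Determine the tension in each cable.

ΣF_x = 0: −T_AC·cos32° + T_BC·cos50° = 0 → T_BC = 1.31933·T_AC.
ΣF_y = 0: T_AC·sin32° + T_BC·sin50° = 5200.
Substitute: T_AC·(0.529919 + 1.31933·0.766044) = 5200 → T_AC = 3375.34 ≈ 3375 N.
Then T_BC = 1.31933 × 3375.34 = 4453 N.

T_AC = 3375 N, T_BC = 4453 N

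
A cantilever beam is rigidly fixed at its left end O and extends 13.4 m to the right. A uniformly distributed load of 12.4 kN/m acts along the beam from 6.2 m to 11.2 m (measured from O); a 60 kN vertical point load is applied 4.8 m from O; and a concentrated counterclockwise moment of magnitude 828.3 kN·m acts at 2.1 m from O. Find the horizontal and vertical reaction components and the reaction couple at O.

O_x = 0, O_y = 122.0 kN, M_O = -0.9000 kN·m

Resultant of the distributed load: 12.4 × 5 = 62 kN at 8.7 m from O.
ΣF_x = 0: O_x = 0.
ΣF_y = 0: O_y − 12.4·5 − 60 = 0 → O_y = 122.0 kN.
ΣM about O: M_O − (12.4·5)·8.7 − 60·4.8 + 828.3 = 0 → M_O = -0.9000 kN·m.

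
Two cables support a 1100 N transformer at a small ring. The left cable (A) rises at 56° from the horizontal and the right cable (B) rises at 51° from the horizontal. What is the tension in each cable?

ΣF_x = 0: −T_A·cos56° + T_B·cos51° = 0 → T_B = 0.888566·T_A.
ΣF_y = 0: T_A·sin56° + T_B·sin51° = 1100.
Substitute: T_A·(0.829038 + 0.888566·0.777146) = 1100 → T_A = 723.883 ≈ 723.9 N.
Then T_B = 0.888566 × 723.883 = 643.2 N.

T_A = 723.9 N, T_B = 643.2 N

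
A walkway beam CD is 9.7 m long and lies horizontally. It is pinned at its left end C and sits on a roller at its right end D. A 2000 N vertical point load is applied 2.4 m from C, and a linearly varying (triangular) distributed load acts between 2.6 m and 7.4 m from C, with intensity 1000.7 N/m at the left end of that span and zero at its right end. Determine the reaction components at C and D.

Resultant of the triangular load: ½ × 1000.7 × 4.8 = 2401.68 N, acting at 4.2 m from C (one-third of the span from the peak).
ΣM about C: D_y·9.7 − 2000·2.4 − (½·1000.7·4.8)·4.2 = 0 → D_y = 14887.056/9.7 = 1534.75 ≈ 1535 N.
ΣF_y = 0: C_y + 1534.75 − 2000 − ½·1000.7·4.8 = 0 → C_y = 2867 N.
ΣF_x = 0: no horizontal applied forces, so C_x = 0.

C_x = 0, C_y = 2867 N, D_y = 1535 N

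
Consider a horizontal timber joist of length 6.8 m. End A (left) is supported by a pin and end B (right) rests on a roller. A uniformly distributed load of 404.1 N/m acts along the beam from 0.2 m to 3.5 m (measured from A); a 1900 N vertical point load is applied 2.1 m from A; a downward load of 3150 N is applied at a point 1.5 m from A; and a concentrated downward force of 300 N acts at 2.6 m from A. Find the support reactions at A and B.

Resultant of the distributed load: 404.1 × 3.3 = 1333.53 N at 1.85 m from A.
ΣM about A: B_y·6.8 − (404.1·3.3)·1.85 − 1900·2.1 − 3150·1.5 − 300·2.6 = 0 → B_y = 11962.0305/6.8 = 1759.12 ≈ 1759 N.
ΣF_y = 0: A_y + 1759.12 − 404.1·3.3 − 1900 − 3150 − 300 = 0 → A_y = 4924 N.
ΣF_x = 0: no horizontal applied forces, so A_x = 0.

A_x = 0, A_y = 4924 N, B_y = 1759 N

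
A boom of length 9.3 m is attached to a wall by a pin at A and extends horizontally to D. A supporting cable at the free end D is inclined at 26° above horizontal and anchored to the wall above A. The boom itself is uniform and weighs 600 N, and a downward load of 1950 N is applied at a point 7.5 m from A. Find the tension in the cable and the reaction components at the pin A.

ΣM about A: T·sin26°·9.3 − 600·4.65 − 1950·7.5 = 0 → T = 17415/(9.3·0.438371) = 4271.68 ≈ 4272 N.
ΣF_x = 0: A_x − T·cos26° = 0 → A_x = 4271.68 × 0.898794 = 3839 N.
ΣF_y = 0: A_y + T·sin26° − 600 − 1950 = 0 → A_y = 2550 − 4271.68 × 0.438371 = 677.4 N.

T = 4272 N, A_x = 3839 N, A_y = 677.4 N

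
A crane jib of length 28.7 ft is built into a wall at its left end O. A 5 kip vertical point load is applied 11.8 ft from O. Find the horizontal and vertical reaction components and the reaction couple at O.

ΣF_x = 0: O_x = 0.
ΣF_y = 0: O_y − 5 = 0 → O_y = 5.000 kip.
ΣM about O: M_O − 5·11.8 = 0 → M_O = 59.00 kip·ft.

O_x = 0, O_y = 5.000 kip, M_O = 59.00 kip·ft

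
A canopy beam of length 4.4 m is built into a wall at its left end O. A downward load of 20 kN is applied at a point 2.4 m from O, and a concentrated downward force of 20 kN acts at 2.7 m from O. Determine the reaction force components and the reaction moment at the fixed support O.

ΣF_x = 0: O_x = 0.
ΣF_y = 0: O_y − 20 − 20 = 0 → O_y = 40.00 kN.
ΣM about O: M_O − 20·2.4 − 20·2.7 = 0 → M_O = 102.0 kN·m.

O_x = 0, O_y = 40.00 kN, M_O = 102.0 kN·m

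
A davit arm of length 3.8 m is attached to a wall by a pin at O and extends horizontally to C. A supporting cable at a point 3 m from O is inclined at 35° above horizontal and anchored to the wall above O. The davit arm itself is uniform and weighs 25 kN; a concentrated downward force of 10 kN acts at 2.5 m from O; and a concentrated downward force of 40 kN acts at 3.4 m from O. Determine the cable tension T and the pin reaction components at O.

ΣM about O: T·sin35°·3 − 25·1.9 − 10·2.5 − 40·3.4 = 0 → T = 208.5/(3·0.573576) = 121.17 ≈ 121.2 kN.
ΣF_x = 0: O_x − T·cos35° = 0 → O_x = 121.17 × 0.819152 = 99.26 kN.
ΣF_y = 0: O_y + T·sin35° − 25 − 10 − 40 = 0 → O_y = 75 − 121.17 × 0.573576 = 5.500 kN.

T = 121.2 kN, O_x = 99.26 kN, O_y = 5.500 kN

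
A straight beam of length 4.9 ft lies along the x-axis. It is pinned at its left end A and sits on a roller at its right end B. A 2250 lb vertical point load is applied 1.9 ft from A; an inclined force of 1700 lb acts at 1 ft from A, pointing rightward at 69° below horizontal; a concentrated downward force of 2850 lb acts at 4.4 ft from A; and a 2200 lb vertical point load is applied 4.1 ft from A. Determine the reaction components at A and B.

A_x = -609.2 lb, A_y = 3291 lb, B_y = 5596 lb

Taking moments about A: B_y·4.9 − 2250·1.9 − 1700·sin69°·1 − 2850·4.4 − 2200·4.1 = 0 → B_y = 27422.1/4.9 = 5596.35 ≈ 5596 lb.
ΣF_y = 0: A_y + 5596.35 − 2250 − 1700·sin69° − 2850 − 2200 = 0 → A_y = 3291 lb.
ΣF_x = 0: A_x + 1700·cos69° = 0 → A_x = -609.2 lb.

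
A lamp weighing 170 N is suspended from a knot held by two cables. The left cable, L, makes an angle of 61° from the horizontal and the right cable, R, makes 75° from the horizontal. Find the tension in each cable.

T_L = 63.34 N, T_R = 118.6 N

ΣF_x = 0: −T_L·cos61° + T_R·cos75° = 0 → T_R = 1.87316·T_L.
ΣF_y = 0: T_L·sin61° + T_R·sin75° = 170.
Substitute: T_L·(0.87462 + 1.87316·0.965926) = 170 → T_L = 63.3394 ≈ 63.34 N.
Then T_R = 1.87316 × 63.3394 = 118.6 N.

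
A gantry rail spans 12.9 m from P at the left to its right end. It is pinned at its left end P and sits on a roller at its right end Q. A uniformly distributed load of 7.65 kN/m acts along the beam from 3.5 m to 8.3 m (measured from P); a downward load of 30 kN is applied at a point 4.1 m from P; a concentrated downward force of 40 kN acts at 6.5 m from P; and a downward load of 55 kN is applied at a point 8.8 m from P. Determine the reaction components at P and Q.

P_x = 0, P_y = 77.72 kN, Q_y = 84.00 kN

Resultant of the distributed load: 7.65 × 4.8 = 36.72 kN at 5.9 m from P.
ΣM about P: Q_y·12.9 − (7.65·4.8)·5.9 − 30·4.1 − 40·6.5 − 55·8.8 = 0 → Q_y = 1083.648/12.9 = 84.0037 ≈ 84.00 kN.
ΣF_y = 0: P_y + 84.0037 − 7.65·4.8 − 30 − 40 − 55 = 0 → P_y = 77.72 kN.
ΣF_x = 0: no horizontal applied forces, so P_x = 0.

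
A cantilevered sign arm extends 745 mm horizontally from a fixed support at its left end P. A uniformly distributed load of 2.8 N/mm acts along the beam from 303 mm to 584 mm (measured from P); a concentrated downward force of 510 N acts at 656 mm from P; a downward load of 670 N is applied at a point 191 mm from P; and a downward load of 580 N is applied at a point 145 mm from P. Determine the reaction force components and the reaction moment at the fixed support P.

Resultant of the distributed load: 2.8 × 281 = 786.8 N at 443.5 mm from P.
ΣF_x = 0: P_x = 0.
ΣF_y = 0: P_y − 2.8·281 − 510 − 670 − 580 = 0 → P_y = 2547 N.
ΣM about P: M_P − (2.8·281)·443.5 − 510·656 − 670·191 − 580·145 = 0 → M_P = 895600 N·mm.

P_x = 0, P_y = 2547 N, M_P = 895600 N·mm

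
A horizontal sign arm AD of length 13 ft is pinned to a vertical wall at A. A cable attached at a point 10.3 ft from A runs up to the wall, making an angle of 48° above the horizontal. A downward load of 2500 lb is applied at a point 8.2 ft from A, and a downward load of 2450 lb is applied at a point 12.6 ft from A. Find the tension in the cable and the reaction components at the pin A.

ΣM about A: T·sin48°·10.3 − 2500·8.2 − 2450·12.6 = 0 → T = 51370/(10.3·0.743145) = 6711.18 ≈ 6711 lb.
ΣF_x = 0: A_x − T·cos48° = 0 → A_x = 6711.18 × 0.669131 = 4491 lb.
ΣF_y = 0: A_y + T·sin48° − 2500 − 2450 = 0 → A_y = 4950 − 6711.18 × 0.743145 = -37.38 lb.

T = 6711 lb, A_x = 4491 lb, A_y = -37.38 lb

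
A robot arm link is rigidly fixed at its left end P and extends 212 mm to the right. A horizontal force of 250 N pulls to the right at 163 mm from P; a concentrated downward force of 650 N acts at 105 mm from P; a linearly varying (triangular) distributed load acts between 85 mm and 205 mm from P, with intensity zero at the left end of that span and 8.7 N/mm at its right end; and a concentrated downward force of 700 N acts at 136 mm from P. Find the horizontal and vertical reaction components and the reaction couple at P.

Resultant of the triangular load: ½ × 8.7 × 120 = 522 N, acting at 165 mm from P (one-third of the span from the peak).
ΣF_x = 0: P_x + 250 = 0 → P_x = -250.0 N.
ΣF_y = 0: P_y − 650 − ½·8.7·120 − 700 = 0 → P_y = 1872 N.
ΣM about P: M_P − 650·105 − (½·8.7·120)·165 − 700·136 = 0 → M_P = 249600 N·mm.

P_x = -250.0 N, P_y = 1872 N, M_P = 249600 N·mm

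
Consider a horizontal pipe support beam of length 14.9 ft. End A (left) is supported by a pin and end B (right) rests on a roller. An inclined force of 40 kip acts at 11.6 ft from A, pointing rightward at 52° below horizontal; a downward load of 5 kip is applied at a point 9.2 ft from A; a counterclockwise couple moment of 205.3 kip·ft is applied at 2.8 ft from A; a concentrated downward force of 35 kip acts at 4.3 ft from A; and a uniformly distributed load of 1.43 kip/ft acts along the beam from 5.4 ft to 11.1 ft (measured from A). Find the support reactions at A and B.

A_x = -24.63 kip, A_y = 51.21 kip, B_y = 28.46 kip

Resultant of the distributed load: 1.43 × 5.7 = 8.151 kip at 8.25 ft from A.
Taking moments about A: B_y·14.9 − 40·sin52°·11.6 − 5·9.2 + 205.3 − 35·4.3 − (1.43·5.7)·8.25 = 0 → B_y = 424.083/14.9 = 28.4619 ≈ 28.46 kip.
ΣF_y = 0: A_y + 28.4619 − 40·sin52° − 5 − 35 − 1.43·5.7 = 0 → A_y = 51.21 kip.
ΣF_x = 0: A_x + 40·cos52° = 0 → A_x = -24.63 kip.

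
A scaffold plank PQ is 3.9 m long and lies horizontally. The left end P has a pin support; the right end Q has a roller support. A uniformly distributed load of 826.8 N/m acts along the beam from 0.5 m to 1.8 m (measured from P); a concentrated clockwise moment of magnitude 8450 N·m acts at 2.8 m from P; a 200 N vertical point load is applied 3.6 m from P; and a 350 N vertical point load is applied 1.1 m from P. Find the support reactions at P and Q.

Resultant of the distributed load: 826.8 × 1.3 = 1074.84 N at 1.15 m from P.
Taking moments about P: Q_y·3.9 − (826.8·1.3)·1.15 − 8450 − 200·3.6 − 350·1.1 = 0 → Q_y = 10791.066/3.9 = 2766.94 ≈ 2767 N.
ΣF_y = 0: P_y + 2766.94 − 826.8·1.3 − 200 − 350 = 0 → P_y = -1142 N.
ΣF_x = 0: no horizontal applied forces, so P_x = 0.

P_x = 0, P_y = -1142 N, Q_y = 2767 N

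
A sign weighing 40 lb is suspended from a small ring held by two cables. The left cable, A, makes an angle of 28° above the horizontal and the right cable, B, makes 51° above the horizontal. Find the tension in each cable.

ΣF_x = 0: −T_A·cos28° + T_B·cos51° = 0 → T_B = 1.40302·T_A.
ΣF_y = 0: T_A·sin28° + T_B·sin51° = 40.
Substitute: T_A·(0.469472 + 1.40302·0.777146) = 40 → T_A = 25.6439 ≈ 25.64 lb.
Then T_B = 1.40302 × 25.6439 = 35.98 lb.

T_A = 25.64 lb, T_B = 35.98 lb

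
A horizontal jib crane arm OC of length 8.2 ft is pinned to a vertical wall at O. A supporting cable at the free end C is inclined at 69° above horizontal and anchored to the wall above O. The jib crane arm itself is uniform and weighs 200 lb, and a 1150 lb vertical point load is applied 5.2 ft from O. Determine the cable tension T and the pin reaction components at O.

T = 888.3 lb, O_x = 318.3 lb, O_y = 520.7 lb

ΣM about O: T·sin69°·8.2 − 200·4.1 − 1150·5.2 = 0 → T = 6800/(8.2·0.93358) = 888.267 ≈ 888.3 lb.
ΣF_x = 0: O_x − T·cos69° = 0 → O_x = 888.267 × 0.358368 = 318.3 lb.
ΣF_y = 0: O_y + T·sin69° − 200 − 1150 = 0 → O_y = 1350 − 888.267 × 0.93358 = 520.7 lb.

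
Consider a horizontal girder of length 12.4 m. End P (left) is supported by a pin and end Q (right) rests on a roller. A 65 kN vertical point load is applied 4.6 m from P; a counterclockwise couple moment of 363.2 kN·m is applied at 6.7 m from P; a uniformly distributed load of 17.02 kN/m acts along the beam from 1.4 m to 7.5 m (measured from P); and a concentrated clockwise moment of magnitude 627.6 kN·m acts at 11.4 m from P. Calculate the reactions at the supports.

P_x = 0, P_y = 86.13 kN, Q_y = 82.69 kN

Resultant of the distributed load: 17.02 × 6.1 = 103.822 kN at 4.45 m from P.
Moments about P: Q_y·12.4 − 65·4.6 + 363.2 − (17.02·6.1)·4.45 − 627.6 = 0 → Q_y = 1025.4079/12.4 = 82.6942 ≈ 82.69 kN.
ΣF_y = 0: P_y + 82.6942 − 65 − 17.02·6.1 = 0 → P_y = 86.13 kN.
ΣF_x = 0: no horizontal applied forces, so P_x = 0.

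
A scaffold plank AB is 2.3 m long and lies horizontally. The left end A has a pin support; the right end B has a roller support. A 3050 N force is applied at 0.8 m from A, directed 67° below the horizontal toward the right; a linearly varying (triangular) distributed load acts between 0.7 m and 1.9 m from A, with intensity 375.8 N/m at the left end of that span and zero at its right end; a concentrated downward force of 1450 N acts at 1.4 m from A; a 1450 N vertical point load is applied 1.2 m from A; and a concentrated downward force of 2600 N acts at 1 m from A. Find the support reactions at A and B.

Resultant of the triangular load: ½ × 375.8 × 1.2 = 225.48 N, acting at 1.1 m from A (one-third of the span from the peak).
Moments about A: B_y·2.3 − 3050·sin67°·0.8 − (½·375.8·1.2)·1.1 − 1450·1.4 − 1450·1.2 − 2600·1 = 0 → B_y = 8864.06/2.3 = 3853.94 ≈ 3854 N.
ΣF_y = 0: A_y + 3853.94 − 3050·sin67° − ½·375.8·1.2 − 1450 − 1450 − 2600 = 0 → A_y = 4679 N.
ΣF_x = 0: A_x + 3050·cos67° = 0 → A_x = -1192 N.

A_x = -1192 N, A_y = 4679 N, B_y = 3854 N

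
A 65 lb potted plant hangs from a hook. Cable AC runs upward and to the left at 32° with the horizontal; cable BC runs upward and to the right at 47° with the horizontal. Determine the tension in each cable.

ΣF_x = 0: −T_AC·cos32° + T_BC·cos47° = 0 → T_BC = 1.24348·T_AC.
ΣF_y = 0: T_AC·sin32° + T_BC·sin47° = 65.
Substitute: T_AC·(0.529919 + 1.24348·0.731354) = 65 → T_AC = 45.1595 ≈ 45.16 lb.
Then T_BC = 1.24348 × 45.1595 = 56.15 lb.

T_AC = 45.16 lb, T_BC = 56.15 lb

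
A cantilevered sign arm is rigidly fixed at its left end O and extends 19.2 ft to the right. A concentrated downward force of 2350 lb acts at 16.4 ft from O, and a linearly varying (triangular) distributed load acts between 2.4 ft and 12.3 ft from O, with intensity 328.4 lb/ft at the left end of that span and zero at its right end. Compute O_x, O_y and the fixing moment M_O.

O_x = 0, O_y = 3976 lb, M_O = 47810 lb·ft

Resultant of the triangular load: ½ × 328.4 × 9.9 = 1625.58 lb, acting at 5.7 ft from O (one-third of the span from the peak).
ΣF_x = 0: O_x = 0.
ΣF_y = 0: O_y − 2350 − ½·328.4·9.9 = 0 → O_y = 3976 lb.
ΣM about O: M_O − 2350·16.4 − (½·328.4·9.9)·5.7 = 0 → M_O = 47810 lb·ft.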